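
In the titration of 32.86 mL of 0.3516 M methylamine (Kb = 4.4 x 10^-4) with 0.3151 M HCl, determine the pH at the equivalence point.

5.71

n(CH3NH2) = 0.3516 x 0.03286 = 0.01155 mol; V(HCl) at equivalence = 0.01155/0.3151 = 0.03667 L.
At equivalence the base is fully converted to CH3NH3+; total volume = 0.06953 L, so [CH3NH3+] = 0.01155/0.06953 = 0.1662 M.
Ka(CH3NH3+) = Kw/Kb = 1.0e-14 / 4.4 x 10^-4 = 2.27e-11.
[H^+] = sqrt(Ka x [CH3NH3+]) = sqrt(2.27e-11 x 0.1662) = 1.94e-6 M.
pH = -log(1.94e-6) = 5.71.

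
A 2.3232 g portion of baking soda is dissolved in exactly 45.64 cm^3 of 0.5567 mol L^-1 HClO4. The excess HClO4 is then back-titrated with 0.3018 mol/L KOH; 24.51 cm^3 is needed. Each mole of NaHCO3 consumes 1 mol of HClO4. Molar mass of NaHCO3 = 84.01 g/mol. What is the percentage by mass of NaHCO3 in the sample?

65.1%

Total n(HClO4) added = 0.5567 x 0.04564 = 0.02541 mol.
n(KOH) used = 0.3018 x 0.02451 = 0.007397 mol, which equals the excess n(HClO4).
So n(HClO4) consumed by the sample = 0.02541 - 0.007397 = 0.01801 mol.
n(NaHCO3) = 0.01801 / 1 = 0.01801 mol.
mass NaHCO3 = 0.01801 x 84.01 = 1.513 g, so %NaHCO3 = 1.513/2.3232 x 100 = 65.1%.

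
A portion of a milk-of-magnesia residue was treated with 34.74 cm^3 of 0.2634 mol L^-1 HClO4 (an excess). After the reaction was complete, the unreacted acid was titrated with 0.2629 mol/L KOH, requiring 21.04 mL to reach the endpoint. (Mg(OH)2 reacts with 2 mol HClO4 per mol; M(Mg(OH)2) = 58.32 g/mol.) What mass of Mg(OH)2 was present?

0.106 g

Total n(HClO4) added = 0.2634 x 0.03474 = 0.009151 mol.
n(KOH) used = 0.2629 x 0.02104 = 0.005531 mol, which equals the excess n(HClO4).
So n(HClO4) consumed by the sample = 0.009151 - 0.005531 = 0.003619 mol.
n(Mg(OH)2) = 0.003619 / 2 = 0.001810 mol.
mass = 0.001810 mol x 58.32 g/mol = 0.106 g.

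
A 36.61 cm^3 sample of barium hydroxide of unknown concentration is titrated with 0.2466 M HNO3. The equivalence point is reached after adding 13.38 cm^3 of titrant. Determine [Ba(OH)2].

n(HNO3) delivered = 0.2466 x 0.01338 = 0.003300 mol.
The reaction is 1 Ba(OH)2 + 2 HNO3, so n(Ba(OH)2) = 0.003300 x 1/2 = 0.001650 mol.
[Ba(OH)2] = 0.001650 mol / 0.03661 L = 0.0451 M.

0.0451 M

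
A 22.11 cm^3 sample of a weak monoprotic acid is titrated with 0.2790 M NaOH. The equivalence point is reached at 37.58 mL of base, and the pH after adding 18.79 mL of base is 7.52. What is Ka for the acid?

18.79 mL is half of the equivalence volume, so this is the half-equivalence point where [HA] = [A^-].
At half-equivalence pH = pKa, so pKa = 7.52.
Ka = 10^(-7.52) = 3.0 x 10^-8.

3.0 x 10^-8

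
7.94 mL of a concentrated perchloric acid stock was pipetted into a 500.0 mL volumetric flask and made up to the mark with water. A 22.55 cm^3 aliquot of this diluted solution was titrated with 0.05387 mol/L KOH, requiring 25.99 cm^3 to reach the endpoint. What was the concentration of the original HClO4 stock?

n(KOH) = 0.05387 x 0.02599 = 0.001400 mol.
n(HClO4) in the aliquot = 0.001400 mol.
[diluted HClO4] = 0.001400 / 0.02255 = 0.06209 M.
Dilution factor = 500.0/7.940 = 62.97, so [stock] = 0.06209 x 62.97 = 3.91 M.

3.91 M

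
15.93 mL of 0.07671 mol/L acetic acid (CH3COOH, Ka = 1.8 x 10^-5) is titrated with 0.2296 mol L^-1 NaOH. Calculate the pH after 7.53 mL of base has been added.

12.33

n(acid) = 0.07671 x 0.01593 = 0.001222 mol; n(NaOH) added = 0.2296 x 0.007530 = 0.001729 mol.
Base is in excess by 0.001729 - 0.001222 = 0.0005069 mol in a total volume of 0.02346 L.
[OH^-] = 0.0005069/0.02346 = 0.02161 M, so pOH = 1.67 and pH = 14.00 - 1.67 = 12.33.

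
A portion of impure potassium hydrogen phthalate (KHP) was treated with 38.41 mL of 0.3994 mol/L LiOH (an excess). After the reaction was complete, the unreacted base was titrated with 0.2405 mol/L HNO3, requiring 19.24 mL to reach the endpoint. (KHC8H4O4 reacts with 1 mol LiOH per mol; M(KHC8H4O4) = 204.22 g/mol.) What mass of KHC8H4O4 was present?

Total n(LiOH) added = 0.3994 x 0.03841 = 0.01534 mol.
n(HNO3) used = 0.2405 x 0.01924 = 0.004627 mol, which equals the excess n(LiOH).
So n(LiOH) consumed by the sample = 0.01534 - 0.004627 = 0.01071 mol.
n(KHC8H4O4) = 0.01071 / 1 = 0.01071 mol.
mass = 0.01071 mol x 204.22 g/mol = 2.19 g.

2.19 g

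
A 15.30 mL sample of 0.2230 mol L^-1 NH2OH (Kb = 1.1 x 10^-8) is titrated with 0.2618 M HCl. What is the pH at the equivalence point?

n(NH2OH) = 0.2230 x 0.01530 = 0.003412 mol; V(HCl) at equivalence = 0.003412/0.2618 = 0.01303 L.
At equivalence the base is fully converted to NH3OH+; total volume = 0.02833 L, so [NH3OH+] = 0.003412/0.02833 = 0.1204 M.
Ka(NH3OH+) = Kw/Kb = 1.0e-14 / 1.1 x 10^-8 = 9.09e-7.
[H^+] = sqrt(Ka x [NH3OH+]) = sqrt(9.09e-7 x 0.1204) = 0.000331 M.
pH = -log(0.000331) = 3.48.

3.48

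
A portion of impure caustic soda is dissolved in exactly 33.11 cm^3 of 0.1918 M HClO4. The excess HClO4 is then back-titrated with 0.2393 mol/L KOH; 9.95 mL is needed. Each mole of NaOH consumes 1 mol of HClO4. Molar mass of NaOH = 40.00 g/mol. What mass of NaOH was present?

0.159 g

Total n(HClO4) added = 0.1918 x 0.03311 = 0.006350 mol.
n(KOH) used = 0.2393 x 0.009950 = 0.002381 mol, which equals the excess n(HClO4).
So n(HClO4) consumed by the sample = 0.006350 - 0.002381 = 0.003969 mol.
n(NaOH) = 0.003969 / 1 = 0.003969 mol.
mass = 0.003969 mol x 40.00 g/mol = 0.159 g.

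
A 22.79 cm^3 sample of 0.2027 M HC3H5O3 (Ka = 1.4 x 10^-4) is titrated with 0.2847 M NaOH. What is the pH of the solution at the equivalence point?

8.46

n(HC3H5O3) = 0.2027 x 0.02279 = 0.004620 mol; V(NaOH) at equivalence = 0.004620/0.2847 = 0.01623 L.
At equivalence all the acid is converted to C3H5O3-; total volume = 0.02279 + 0.01623 = 0.03902 L, so [C3H5O3-] = 0.004620/0.03902 = 0.1184 M.
Kb = Kw/Ka = 1.0e-14 / 1.4 x 10^-4 = 7.14e-11.
[OH^-] = sqrt(Kb x [C3H5O3-]) = sqrt(7.14e-11 x 0.1184) = 2.91e-6 M.
pOH = 5.54, so pH = 14.00 - 5.54 = 8.46.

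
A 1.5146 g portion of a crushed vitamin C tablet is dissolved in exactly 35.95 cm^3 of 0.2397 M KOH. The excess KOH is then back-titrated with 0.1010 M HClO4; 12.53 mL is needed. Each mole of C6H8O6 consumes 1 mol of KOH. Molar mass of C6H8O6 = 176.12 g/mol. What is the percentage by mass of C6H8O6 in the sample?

85.5%

Total n(KOH) added = 0.2397 x 0.03595 = 0.008617 mol.
n(HClO4) used = 0.1010 x 0.01253 = 0.001266 mol, which equals the excess n(KOH).
So n(KOH) consumed by the sample = 0.008617 - 0.001266 = 0.007352 mol.
n(C6H8O6) = 0.007352 / 1 = 0.007352 mol.
mass C6H8O6 = 0.007352 x 176.12 = 1.295 g, so %C6H8O6 = 1.295/1.5146 x 100 = 85.5%.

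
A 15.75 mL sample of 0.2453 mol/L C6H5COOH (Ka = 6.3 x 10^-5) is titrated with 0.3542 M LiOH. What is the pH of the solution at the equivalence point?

8.68

n(C6H5COOH) = 0.2453 x 0.01575 = 0.003863 mol; V(LiOH) at equivalence = 0.003863/0.3542 = 0.01091 L.
At equivalence all the acid is converted to C6H5COO-; total volume = 0.01575 + 0.01091 = 0.02666 L, so [C6H5COO-] = 0.003863/0.02666 = 0.1449 M.
Kb = Kw/Ka = 1.0e-14 / 6.3 x 10^-5 = 1.59e-10.
[OH^-] = sqrt(Kb x [C6H5COO-]) = sqrt(1.59e-10 x 0.1449) = 4.80e-6 M.
pOH = 5.32, so pH = 14.00 - 5.32 = 8.68.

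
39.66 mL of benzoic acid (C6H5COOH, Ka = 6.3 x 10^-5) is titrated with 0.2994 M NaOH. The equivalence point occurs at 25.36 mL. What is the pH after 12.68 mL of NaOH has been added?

4.20

12.68 mL is exactly half the equivalence volume (25.36/2), i.e. the half-equivalence point.
There, n(HA) = n(A^-), so pH = pKa = -log(6.3 x 10^-5) = 4.20.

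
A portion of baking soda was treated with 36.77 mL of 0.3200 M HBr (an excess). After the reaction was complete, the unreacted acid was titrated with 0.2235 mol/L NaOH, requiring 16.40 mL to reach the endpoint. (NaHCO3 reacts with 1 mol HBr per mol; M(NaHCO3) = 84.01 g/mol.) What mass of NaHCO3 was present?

0.681 g

Total n(HBr) added = 0.3200 x 0.03677 = 0.01177 mol.
n(NaOH) used = 0.2235 x 0.01640 = 0.003665 mol, which equals the excess n(HBr).
So n(HBr) consumed by the sample = 0.01177 - 0.003665 = 0.008101 mol.
n(NaHCO3) = 0.008101 / 1 = 0.008101 mol.
mass = 0.008101 mol x 84.01 g/mol = 0.681 g.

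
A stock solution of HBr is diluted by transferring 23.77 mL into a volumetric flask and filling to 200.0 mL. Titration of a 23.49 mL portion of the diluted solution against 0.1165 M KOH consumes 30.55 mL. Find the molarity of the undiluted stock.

n(KOH) = 0.1165 x 0.03055 = 0.003559 mol.
n(HBr) in the aliquot = 0.003559 mol.
[diluted HBr] = 0.003559 / 0.02349 = 0.1515 M.
Dilution factor = 200.0/23.77 = 8.414, so [stock] = 0.1515 x 8.414 = 1.27 M.

1.27 M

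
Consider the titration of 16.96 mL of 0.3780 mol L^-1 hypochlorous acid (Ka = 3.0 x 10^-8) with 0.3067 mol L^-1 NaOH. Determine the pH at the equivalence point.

10.38

n(HClO) = 0.3780 x 0.01696 = 0.006411 mol; V(NaOH) at equivalence = 0.006411/0.3067 = 0.02090 L.
At equivalence all the acid is converted to ClO-; total volume = 0.01696 + 0.02090 = 0.03786 L, so [ClO-] = 0.006411/0.03786 = 0.1693 M.
Kb = Kw/Ka = 1.0e-14 / 3.0 x 10^-8 = 3.33e-7.
[OH^-] = sqrt(Kb x [ClO-]) = sqrt(3.33e-7 x 0.1693) = 0.000238 M.
pOH = 3.62, so pH = 14.00 - 3.62 = 10.38.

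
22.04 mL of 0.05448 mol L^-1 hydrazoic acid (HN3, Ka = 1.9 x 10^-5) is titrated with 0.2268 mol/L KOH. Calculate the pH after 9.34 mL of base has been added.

n(acid) = 0.05448 x 0.02204 = 0.001201 mol; n(KOH) added = 0.2268 x 0.009340 = 0.002118 mol.
Base is in excess by 0.002118 - 0.001201 = 0.0009176 mol in a total volume of 0.03138 L.
[OH^-] = 0.0009176/0.03138 = 0.02924 M, so pOH = 1.53 and pH = 14.00 - 1.53 = 12.47.

12.47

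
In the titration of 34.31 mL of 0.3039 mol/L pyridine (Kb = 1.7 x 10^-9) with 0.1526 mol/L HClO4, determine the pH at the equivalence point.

3.11

n(C5H5N) = 0.3039 x 0.03431 = 0.01043 mol; V(HClO4) at equivalence = 0.01043/0.1526 = 0.06833 L.
At equivalence the base is fully converted to C5H5NH+; total volume = 0.1026 L, so [C5H5NH+] = 0.01043/0.1026 = 0.1016 M.
Ka(C5H5NH+) = Kw/Kb = 1.0e-14 / 1.7 x 10^-9 = 5.88e-6.
[H^+] = sqrt(Ka x [C5H5NH+]) = sqrt(5.88e-6 x 0.1016) = 0.000773 M.
pH = -log(0.000773) = 3.11.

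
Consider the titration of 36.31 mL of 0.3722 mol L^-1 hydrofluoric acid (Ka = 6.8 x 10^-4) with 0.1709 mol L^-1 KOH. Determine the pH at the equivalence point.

8.12

n(HF) = 0.3722 x 0.03631 = 0.01351 mol; V(KOH) at equivalence = 0.01351/0.1709 = 0.07908 L.
At equivalence all the acid is converted to F-; total volume = 0.03631 + 0.07908 = 0.1154 L, so [F-] = 0.01351/0.1154 = 0.1171 M.
Kb = Kw/Ka = 1.0e-14 / 6.8 x 10^-4 = 1.47e-11.
[OH^-] = sqrt(Kb x [F-]) = sqrt(1.47e-11 x 0.1171) = 1.31e-6 M.
pOH = 5.88, so pH = 14.00 - 5.88 = 8.12.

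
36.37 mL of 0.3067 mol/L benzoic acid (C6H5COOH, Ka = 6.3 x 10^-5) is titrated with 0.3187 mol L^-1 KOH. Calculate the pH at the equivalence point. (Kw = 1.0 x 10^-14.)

8.70

n(C6H5COOH) = 0.3067 x 0.03637 = 0.01115 mol; V(KOH) at equivalence = 0.01115/0.3187 = 0.03500 L.
At equivalence all the acid is converted to C6H5COO-; total volume = 0.03637 + 0.03500 = 0.07137 L, so [C6H5COO-] = 0.01115/0.07137 = 0.1563 M.
Kb = Kw/Ka = 1.0e-14 / 6.3 x 10^-5 = 1.59e-10.
[OH^-] = sqrt(Kb x [C6H5COO-]) = sqrt(1.59e-10 x 0.1563) = 4.98e-6 M.
pOH = 5.30, so pH = 14.00 - 5.30 = 8.70.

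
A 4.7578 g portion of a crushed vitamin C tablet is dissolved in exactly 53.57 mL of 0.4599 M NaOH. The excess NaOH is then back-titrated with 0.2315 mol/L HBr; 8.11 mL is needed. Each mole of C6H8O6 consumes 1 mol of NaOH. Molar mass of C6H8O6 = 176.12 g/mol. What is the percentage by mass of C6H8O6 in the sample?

84.2%

Total n(NaOH) added = 0.4599 x 0.05357 = 0.02464 mol.
n(HBr) used = 0.2315 x 0.008110 = 0.001877 mol, which equals the excess n(NaOH).
So n(NaOH) consumed by the sample = 0.02464 - 0.001877 = 0.02276 mol.
n(C6H8O6) = 0.02276 / 1 = 0.02276 mol.
mass C6H8O6 = 0.02276 x 176.12 = 4.008 g, so %C6H8O6 = 4.008/4.7578 x 100 = 84.2%.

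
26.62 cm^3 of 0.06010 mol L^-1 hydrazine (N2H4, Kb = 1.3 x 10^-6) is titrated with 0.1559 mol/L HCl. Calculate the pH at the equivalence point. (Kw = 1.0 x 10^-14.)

n(N2H4) = 0.06010 x 0.02662 = 0.001600 mol; V(HCl) at equivalence = 0.001600/0.1559 = 0.01026 L.
At equivalence the base is fully converted to N2H5+; total volume = 0.03688 L, so [N2H5+] = 0.001600/0.03688 = 0.04338 M.
Ka(N2H5+) = Kw/Kb = 1.0e-14 / 1.3 x 10^-6 = 7.69e-9.
[H^+] = sqrt(Ka x [N2H5+]) = sqrt(7.69e-9 x 0.04338) = 1.83e-5 M.
pH = -log(1.83e-5) = 4.74.

4.74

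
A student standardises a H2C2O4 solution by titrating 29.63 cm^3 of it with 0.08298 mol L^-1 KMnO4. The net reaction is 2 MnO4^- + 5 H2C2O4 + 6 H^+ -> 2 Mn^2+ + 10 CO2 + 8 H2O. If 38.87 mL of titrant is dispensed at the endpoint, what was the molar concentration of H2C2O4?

n(KMnO4) = 0.08298 x 0.03887 = 0.003225 mol.
From the balanced equation, 2 mol KMnO4 reacts with 5 mol H2C2O4, so n(H2C2O4) = 0.003225 x 5/2 = 0.008064 mol.
[H2C2O4] = 0.008064 / 0.02963 L = 0.272 M.

0.272 M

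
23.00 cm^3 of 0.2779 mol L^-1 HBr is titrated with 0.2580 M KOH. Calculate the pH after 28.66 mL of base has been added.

12.29

n(acid) = 0.2779 x 0.02300 = 0.006392 mol; n(KOH) added = 0.2580 x 0.02866 = 0.007394 mol.
Base is in excess by 0.007394 - 0.006392 = 0.001003 mol in a total volume of 0.05166 L.
[OH^-] = 0.001003/0.05166 = 0.01941 M, so pOH = 1.71 and pH = 14.00 - 1.71 = 12.29.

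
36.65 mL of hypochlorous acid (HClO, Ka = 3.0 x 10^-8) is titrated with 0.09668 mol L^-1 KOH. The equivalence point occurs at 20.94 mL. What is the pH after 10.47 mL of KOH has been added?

7.52

10.47 mL is exactly half the equivalence volume (20.94/2), i.e. the half-equivalence point.
There, n(HA) = n(A^-), so pH = pKa = -log(3.0 x 10^-8) = 7.52.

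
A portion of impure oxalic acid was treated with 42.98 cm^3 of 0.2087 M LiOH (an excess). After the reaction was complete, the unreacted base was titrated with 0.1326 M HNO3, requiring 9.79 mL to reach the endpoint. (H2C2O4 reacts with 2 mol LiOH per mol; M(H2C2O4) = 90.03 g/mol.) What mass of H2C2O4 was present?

Total n(LiOH) added = 0.2087 x 0.04298 = 0.008970 mol.
n(HNO3) used = 0.1326 x 0.009790 = 0.001298 mol, which equals the excess n(LiOH).
So n(LiOH) consumed by the sample = 0.008970 - 0.001298 = 0.007672 mol.
n(H2C2O4) = 0.007672 / 2 = 0.003836 mol.
mass = 0.003836 mol x 90.03 g/mol = 0.345 g.

0.345 g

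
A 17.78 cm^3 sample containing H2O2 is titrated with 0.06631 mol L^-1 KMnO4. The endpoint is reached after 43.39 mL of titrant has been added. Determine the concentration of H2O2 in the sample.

0.405 M

n(KMnO4) = 0.06631 x 0.04339 = 0.002877 mol.
From the balanced equation, 2 mol KMnO4 reacts with 5 mol H2O2, so n(H2O2) = 0.002877 x 5/2 = 0.007193 mol.
[H2O2] = 0.007193 / 0.01778 L = 0.405 M.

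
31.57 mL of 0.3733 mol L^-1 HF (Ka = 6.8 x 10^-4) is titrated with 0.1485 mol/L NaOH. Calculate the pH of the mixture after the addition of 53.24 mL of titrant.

Initial n(HF) = 0.3733 x 0.03157 = 0.01179 mol.
n(NaOH) added = 0.1485 x 0.05324 = 0.007906 mol, converting that many moles of HF to F-.
Remaining n(HF) = 0.003879 mol; n(F-) = 0.007906 mol.
By Henderson-Hasselbalch, pH = pKa + log([A^-]/[HA]) = 3.17 + log(0.007906/0.003879) = 3.17 + (+0.31) = 3.48.

3.48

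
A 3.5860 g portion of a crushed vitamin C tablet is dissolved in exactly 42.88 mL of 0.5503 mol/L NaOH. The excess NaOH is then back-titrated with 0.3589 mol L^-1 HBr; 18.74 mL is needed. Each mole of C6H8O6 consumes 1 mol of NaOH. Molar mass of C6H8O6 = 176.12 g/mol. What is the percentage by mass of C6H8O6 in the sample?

82.9%

Total n(NaOH) added = 0.5503 x 0.04288 = 0.02360 mol.
n(HBr) used = 0.3589 x 0.01874 = 0.006726 mol, which equals the excess n(NaOH).
So n(NaOH) consumed by the sample = 0.02360 - 0.006726 = 0.01687 mol.
n(C6H8O6) = 0.01687 / 1 = 0.01687 mol.
mass C6H8O6 = 0.01687 x 176.12 = 2.971 g, so %C6H8O6 = 2.971/3.5860 x 100 = 82.9%.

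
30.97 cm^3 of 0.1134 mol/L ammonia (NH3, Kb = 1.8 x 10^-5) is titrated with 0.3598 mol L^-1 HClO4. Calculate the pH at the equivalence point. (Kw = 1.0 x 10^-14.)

n(NH3) = 0.1134 x 0.03097 = 0.003512 mol; V(HClO4) at equivalence = 0.003512/0.3598 = 0.009761 L.
At equivalence the base is fully converted to NH4+; total volume = 0.04073 L, so [NH4+] = 0.003512/0.04073 = 0.08622 M.
Ka(NH4+) = Kw/Kb = 1.0e-14 / 1.8 x 10^-5 = 5.56e-10.
[H^+] = sqrt(Ka x [NH4+]) = sqrt(5.56e-10 x 0.08622) = 6.92e-6 M.
pH = -log(6.92e-6) = 5.16.

5.16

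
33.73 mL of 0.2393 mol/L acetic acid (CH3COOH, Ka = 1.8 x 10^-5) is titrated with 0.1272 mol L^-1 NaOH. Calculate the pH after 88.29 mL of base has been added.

n(acid) = 0.2393 x 0.03373 = 0.008072 mol; n(NaOH) added = 0.1272 x 0.08829 = 0.01123 mol.
Base is in excess by 0.01123 - 0.008072 = 0.003159 mol in a total volume of 0.1220 L.
[OH^-] = 0.003159/0.1220 = 0.02589 M, so pOH = 1.59 and pH = 14.00 - 1.59 = 12.41.

12.41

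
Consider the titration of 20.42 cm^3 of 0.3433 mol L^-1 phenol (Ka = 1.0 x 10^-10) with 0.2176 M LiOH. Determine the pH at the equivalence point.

11.56

n(C6H5OH) = 0.3433 x 0.02042 = 0.007010 mol; V(LiOH) at equivalence = 0.007010/0.2176 = 0.03222 L.
At equivalence all the acid is converted to C6H5O-; total volume = 0.02042 + 0.03222 = 0.05264 L, so [C6H5O-] = 0.007010/0.05264 = 0.1332 M.
Kb = Kw/Ka = 1.0e-14 / 1.0 x 10^-10 = 0.000100.
[OH^-] = sqrt(Kb x [C6H5O-]) = sqrt(0.000100 x 0.1332) = 0.00365 M.
pOH = 2.44, so pH = 14.00 - 2.44 = 11.56.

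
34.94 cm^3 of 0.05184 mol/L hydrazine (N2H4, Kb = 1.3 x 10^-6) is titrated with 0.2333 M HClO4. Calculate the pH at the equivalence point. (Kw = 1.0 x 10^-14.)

n(N2H4) = 0.05184 x 0.03494 = 0.001811 mol; V(HClO4) at equivalence = 0.001811/0.2333 = 0.007764 L.
At equivalence the base is fully converted to N2H5+; total volume = 0.04270 L, so [N2H5+] = 0.001811/0.04270 = 0.04242 M.
Ka(N2H5+) = Kw/Kb = 1.0e-14 / 1.3 x 10^-6 = 7.69e-9.
[H^+] = sqrt(Ka x [N2H5+]) = sqrt(7.69e-9 x 0.04242) = 1.81e-5 M.
pH = -log(1.81e-5) = 4.74.

4.74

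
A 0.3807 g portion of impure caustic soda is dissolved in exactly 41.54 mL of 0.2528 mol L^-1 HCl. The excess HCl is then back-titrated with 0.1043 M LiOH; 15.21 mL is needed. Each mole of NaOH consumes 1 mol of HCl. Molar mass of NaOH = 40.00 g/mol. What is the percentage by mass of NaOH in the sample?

Total n(HCl) added = 0.2528 x 0.04154 = 0.01050 mol.
n(LiOH) used = 0.1043 x 0.01521 = 0.001586 mol, which equals the excess n(HCl).
So n(HCl) consumed by the sample = 0.01050 - 0.001586 = 0.008915 mol.
n(NaOH) = 0.008915 / 1 = 0.008915 mol.
mass NaOH = 0.008915 x 40.00 = 0.3566 g, so %NaOH = 0.3566/0.3807 x 100 = 93.7%.

93.7%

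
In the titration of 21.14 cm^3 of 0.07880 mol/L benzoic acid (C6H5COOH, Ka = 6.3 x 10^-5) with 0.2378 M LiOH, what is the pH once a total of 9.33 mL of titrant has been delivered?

n(acid) = 0.07880 x 0.02114 = 0.001666 mol; n(LiOH) added = 0.2378 x 0.009330 = 0.002219 mol.
Base is in excess by 0.002219 - 0.001666 = 0.0005528 mol in a total volume of 0.03047 L.
[OH^-] = 0.0005528/0.03047 = 0.01814 M, so pOH = 1.74 and pH = 14.00 - 1.74 = 12.26.

12.26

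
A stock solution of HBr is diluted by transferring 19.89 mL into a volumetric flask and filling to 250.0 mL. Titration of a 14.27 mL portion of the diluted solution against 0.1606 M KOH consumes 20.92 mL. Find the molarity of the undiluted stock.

n(KOH) = 0.1606 x 0.02092 = 0.003360 mol.
n(HBr) in the aliquot = 0.003360 mol.
[diluted HBr] = 0.003360 / 0.01427 = 0.2354 M.
Dilution factor = 250.0/19.89 = 12.57, so [stock] = 0.2354 x 12.57 = 2.96 M.

2.96 M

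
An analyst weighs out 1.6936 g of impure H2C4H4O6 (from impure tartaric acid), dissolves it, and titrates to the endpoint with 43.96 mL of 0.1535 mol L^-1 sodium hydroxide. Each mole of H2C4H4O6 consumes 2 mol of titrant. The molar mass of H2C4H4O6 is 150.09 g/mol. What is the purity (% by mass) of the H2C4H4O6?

n(NaOH) = 0.1535 x 0.04396 = 0.006748 mol.
n(H2C4H4O6) = 0.006748 / 2 = 0.003374 mol.
mass of H2C4H4O6 = 0.003374 x 150.09 = 0.5064 g.
% purity = 0.5064 / 1.6936 x 100 = 29.9%.

29.9%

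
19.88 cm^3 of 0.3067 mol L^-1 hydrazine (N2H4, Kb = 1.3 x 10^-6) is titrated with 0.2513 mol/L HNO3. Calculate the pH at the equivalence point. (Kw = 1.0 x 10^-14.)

4.49

n(N2H4) = 0.3067 x 0.01988 = 0.006097 mol; V(HNO3) at equivalence = 0.006097/0.2513 = 0.02426 L.
At equivalence the base is fully converted to N2H5+; total volume = 0.04414 L, so [N2H5+] = 0.006097/0.04414 = 0.1381 M.
Ka(N2H5+) = Kw/Kb = 1.0e-14 / 1.3 x 10^-6 = 7.69e-9.
[H^+] = sqrt(Ka x [N2H5+]) = sqrt(7.69e-9 x 0.1381) = 3.26e-5 M.
pH = -log(3.26e-5) = 4.49.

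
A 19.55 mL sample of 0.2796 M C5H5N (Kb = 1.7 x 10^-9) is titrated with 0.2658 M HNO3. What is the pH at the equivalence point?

3.05

n(C5H5N) = 0.2796 x 0.01955 = 0.005466 mol; V(HNO3) at equivalence = 0.005466/0.2658 = 0.02057 L.
At equivalence the base is fully converted to C5H5NH+; total volume = 0.04012 L, so [C5H5NH+] = 0.005466/0.04012 = 0.1363 M.
Ka(C5H5NH+) = Kw/Kb = 1.0e-14 / 1.7 x 10^-9 = 5.88e-6.
[H^+] = sqrt(Ka x [C5H5NH+]) = sqrt(5.88e-6 x 0.1363) = 0.000895 M.
pH = -log(0.000895) = 3.05.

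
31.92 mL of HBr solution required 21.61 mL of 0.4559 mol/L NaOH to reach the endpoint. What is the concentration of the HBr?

0.309 M

n(NaOH) delivered = 0.4559 x 0.02161 = 0.009852 mol.
For a 1:1 reaction, n(HBr) = 0.009852 mol.
[HBr] = 0.009852 mol / 0.03192 L = 0.309 M.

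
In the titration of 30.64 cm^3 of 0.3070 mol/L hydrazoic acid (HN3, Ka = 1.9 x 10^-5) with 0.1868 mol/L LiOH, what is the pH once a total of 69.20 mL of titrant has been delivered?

12.55

n(acid) = 0.3070 x 0.03064 = 0.009406 mol; n(LiOH) added = 0.1868 x 0.06920 = 0.01293 mol.
Base is in excess by 0.01293 - 0.009406 = 0.003520 mol in a total volume of 0.09984 L.
[OH^-] = 0.003520/0.09984 = 0.03526 M, so pOH = 1.45 and pH = 14.00 - 1.45 = 12.55.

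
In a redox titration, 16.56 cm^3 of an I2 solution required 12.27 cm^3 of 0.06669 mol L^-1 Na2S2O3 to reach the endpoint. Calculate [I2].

0.0247 M

n(Na2S2O3) = 0.06669 x 0.01227 = 0.0008183 mol.
From the balanced equation, 2 mol Na2S2O3 reacts with 1 mol I2, so n(I2) = 0.0008183 x 1/2 = 0.0004091 mol.
[I2] = 0.0004091 / 0.01656 L = 0.0247 M.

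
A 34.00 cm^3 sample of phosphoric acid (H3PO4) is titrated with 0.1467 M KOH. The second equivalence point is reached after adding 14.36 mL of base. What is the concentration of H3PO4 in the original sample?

0.0310 M

n(KOH) = 0.1467 x 0.01436 = 0.002107 mol.
At the second equivalence point, 2 mol OH^- react per mol H3PO4, so n(H3PO4) = 0.002107 / 2 = 0.001053 mol.
[H3PO4] = 0.001053 / 0.03400 L = 0.0310 M.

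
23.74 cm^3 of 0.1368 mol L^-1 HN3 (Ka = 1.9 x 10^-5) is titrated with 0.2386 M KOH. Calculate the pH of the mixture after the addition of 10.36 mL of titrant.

5.22

Initial n(HN3) = 0.1368 x 0.02374 = 0.003248 mol.
n(KOH) added = 0.2386 x 0.01036 = 0.002472 mol, converting that many moles of HN3 to N3-.
Remaining n(HN3) = 0.0007757 mol; n(N3-) = 0.002472 mol.
By Henderson-Hasselbalch, pH = pKa + log([A^-]/[HA]) = 4.72 + log(0.002472/0.0007757) = 4.72 + (+0.50) = 5.22.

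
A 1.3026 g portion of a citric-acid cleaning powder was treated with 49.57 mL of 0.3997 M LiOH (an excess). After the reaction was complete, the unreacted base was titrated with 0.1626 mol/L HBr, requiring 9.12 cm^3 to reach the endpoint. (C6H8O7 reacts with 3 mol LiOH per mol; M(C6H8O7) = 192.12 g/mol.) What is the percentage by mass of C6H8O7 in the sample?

Total n(LiOH) added = 0.3997 x 0.04957 = 0.01981 mol.
n(HBr) used = 0.1626 x 0.009120 = 0.001483 mol, which equals the excess n(LiOH).
So n(LiOH) consumed by the sample = 0.01981 - 0.001483 = 0.01833 mol.
n(C6H8O7) = 0.01833 / 3 = 0.006110 mol.
mass C6H8O7 = 0.006110 x 192.12 = 1.174 g, so %C6H8O7 = 1.174/1.3026 x 100 = 90.1%.

90.1%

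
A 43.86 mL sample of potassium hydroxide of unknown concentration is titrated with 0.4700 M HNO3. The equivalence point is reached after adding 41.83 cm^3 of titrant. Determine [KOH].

n(HNO3) delivered = 0.4700 x 0.04183 = 0.01966 mol.
For a 1:1 reaction, n(KOH) = 0.01966 mol.
[KOH] = 0.01966 mol / 0.04386 L = 0.448 M.

0.448 M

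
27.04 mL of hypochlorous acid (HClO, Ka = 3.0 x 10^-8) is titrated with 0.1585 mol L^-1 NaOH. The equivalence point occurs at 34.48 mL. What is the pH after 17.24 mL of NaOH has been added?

17.24 mL is exactly half the equivalence volume (34.48/2), i.e. the half-equivalence point.
There, n(HA) = n(A^-), so pH = pKa = -log(3.0 x 10^-8) = 7.52.

7.52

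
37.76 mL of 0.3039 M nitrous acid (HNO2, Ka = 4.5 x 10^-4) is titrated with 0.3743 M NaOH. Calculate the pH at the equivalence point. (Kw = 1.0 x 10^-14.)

8.29

n(HNO2) = 0.3039 x 0.03776 = 0.01148 mol; V(NaOH) at equivalence = 0.01148/0.3743 = 0.03066 L.
At equivalence all the acid is converted to NO2-; total volume = 0.03776 + 0.03066 = 0.06842 L, so [NO2-] = 0.01148/0.06842 = 0.1677 M.
Kb = Kw/Ka = 1.0e-14 / 4.5 x 10^-4 = 2.22e-11.
[OH^-] = sqrt(Kb x [NO2-]) = sqrt(2.22e-11 x 0.1677) = 1.93e-6 M.
pOH = 5.71, so pH = 14.00 - 5.71 = 8.29.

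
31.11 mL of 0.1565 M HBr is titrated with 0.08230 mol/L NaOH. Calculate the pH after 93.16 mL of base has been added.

12.35

n(acid) = 0.1565 x 0.03111 = 0.004869 mol; n(NaOH) added = 0.08230 x 0.09316 = 0.007667 mol.
Base is in excess by 0.007667 - 0.004869 = 0.002798 mol in a total volume of 0.1243 L.
[OH^-] = 0.002798/0.1243 = 0.02252 M, so pOH = 1.65 and pH = 14.00 - 1.65 = 12.35.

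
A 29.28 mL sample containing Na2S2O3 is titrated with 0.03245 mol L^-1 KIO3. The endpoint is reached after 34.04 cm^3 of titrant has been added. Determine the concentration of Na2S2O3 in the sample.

n(KIO3) = 0.03245 x 0.03404 = 0.001105 mol.
From the balanced equation, 1 mol KIO3 reacts with 6 mol Na2S2O3, so n(Na2S2O3) = 0.001105 x 6/1 = 0.006628 mol.
[Na2S2O3] = 0.006628 / 0.02928 L = 0.226 M.

0.226 M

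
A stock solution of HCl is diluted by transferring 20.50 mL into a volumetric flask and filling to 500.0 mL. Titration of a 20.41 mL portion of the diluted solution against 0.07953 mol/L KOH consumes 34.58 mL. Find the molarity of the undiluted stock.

n(KOH) = 0.07953 x 0.03458 = 0.002750 mol.
n(HCl) in the aliquot = 0.002750 mol.
[diluted HCl] = 0.002750 / 0.02041 = 0.1347 M.
Dilution factor = 500.0/20.50 = 24.39, so [stock] = 0.1347 x 24.39 = 3.29 M.

3.29 M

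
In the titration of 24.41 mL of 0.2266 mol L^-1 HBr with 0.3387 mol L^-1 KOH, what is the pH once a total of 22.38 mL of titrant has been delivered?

n(acid) = 0.2266 x 0.02441 = 0.005531 mol; n(KOH) added = 0.3387 x 0.02238 = 0.007580 mol.
Base is in excess by 0.007580 - 0.005531 = 0.002049 mol in a total volume of 0.04679 L.
[OH^-] = 0.002049/0.04679 = 0.04379 M, so pOH = 1.36 and pH = 14.00 - 1.36 = 12.64.

12.64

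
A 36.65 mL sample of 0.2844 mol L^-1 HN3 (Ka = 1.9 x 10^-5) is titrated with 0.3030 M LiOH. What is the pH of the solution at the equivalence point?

n(HN3) = 0.2844 x 0.03665 = 0.01042 mol; V(LiOH) at equivalence = 0.01042/0.3030 = 0.03440 L.
At equivalence all the acid is converted to N3-; total volume = 0.03665 + 0.03440 = 0.07105 L, so [N3-] = 0.01042/0.07105 = 0.1467 M.
Kb = Kw/Ka = 1.0e-14 / 1.9 x 10^-5 = 5.26e-10.
[OH^-] = sqrt(Kb x [N3-]) = sqrt(5.26e-10 x 0.1467) = 8.79e-6 M.
pOH = 5.06, so pH = 14.00 - 5.06 = 8.94.

8.94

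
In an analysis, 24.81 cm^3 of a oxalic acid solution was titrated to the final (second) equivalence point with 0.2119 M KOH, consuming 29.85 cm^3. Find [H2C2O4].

n(KOH) = 0.2119 x 0.02985 = 0.006325 mol.
At the final (second) equivalence point, 2 mol OH^- react per mol H2C2O4, so n(H2C2O4) = 0.006325 / 2 = 0.003163 mol.
[H2C2O4] = 0.003163 / 0.02481 L = 0.127 M.

0.127 M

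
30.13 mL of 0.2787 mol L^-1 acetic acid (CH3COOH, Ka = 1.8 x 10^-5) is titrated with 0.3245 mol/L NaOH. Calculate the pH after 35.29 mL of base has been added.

12.67

n(acid) = 0.2787 x 0.03013 = 0.008397 mol; n(NaOH) added = 0.3245 x 0.03529 = 0.01145 mol.
Base is in excess by 0.01145 - 0.008397 = 0.003054 mol in a total volume of 0.06542 L.
[OH^-] = 0.003054/0.06542 = 0.04669 M, so pOH = 1.33 and pH = 14.00 - 1.33 = 12.67.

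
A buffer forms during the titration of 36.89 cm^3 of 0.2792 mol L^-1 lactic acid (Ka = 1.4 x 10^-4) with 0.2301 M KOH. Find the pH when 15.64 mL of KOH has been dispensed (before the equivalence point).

Initial n(HC3H5O3) = 0.2792 x 0.03689 = 0.01030 mol.
n(KOH) added = 0.2301 x 0.01564 = 0.003599 mol, converting that many moles of HC3H5O3 to C3H5O3-.
Remaining n(HC3H5O3) = 0.006701 mol; n(C3H5O3-) = 0.003599 mol.
By Henderson-Hasselbalch, pH = pKa + log([A^-]/[HA]) = 3.85 + log(0.003599/0.006701) = 3.85 + (-0.27) = 3.58.

3.58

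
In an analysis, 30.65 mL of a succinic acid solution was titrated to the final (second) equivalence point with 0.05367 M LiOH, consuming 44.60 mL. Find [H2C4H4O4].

0.0390 M

n(LiOH) = 0.05367 x 0.04460 = 0.002394 mol.
At the final (second) equivalence point, 2 mol OH^- react per mol H2C4H4O4, so n(H2C4H4O4) = 0.002394 / 2 = 0.001197 mol.
[H2C4H4O4] = 0.001197 / 0.03065 L = 0.0390 M.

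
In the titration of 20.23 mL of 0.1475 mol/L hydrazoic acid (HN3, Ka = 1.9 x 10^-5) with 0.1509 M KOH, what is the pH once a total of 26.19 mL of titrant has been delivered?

12.32

n(acid) = 0.1475 x 0.02023 = 0.002984 mol; n(KOH) added = 0.1509 x 0.02619 = 0.003952 mol.
Base is in excess by 0.003952 - 0.002984 = 0.0009681 mol in a total volume of 0.04642 L.
[OH^-] = 0.0009681/0.04642 = 0.02086 M, so pOH = 1.68 and pH = 14.00 - 1.68 = 12.32.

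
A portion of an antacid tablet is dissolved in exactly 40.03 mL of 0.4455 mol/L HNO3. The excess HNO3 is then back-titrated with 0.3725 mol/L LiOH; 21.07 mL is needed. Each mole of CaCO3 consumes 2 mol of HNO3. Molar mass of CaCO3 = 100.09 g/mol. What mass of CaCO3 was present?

0.500 g

Total n(HNO3) added = 0.4455 x 0.04003 = 0.01783 mol.
n(LiOH) used = 0.3725 x 0.02107 = 0.007849 mol, which equals the excess n(HNO3).
So n(HNO3) consumed by the sample = 0.01783 - 0.007849 = 0.009985 mol.
n(CaCO3) = 0.009985 / 2 = 0.004992 mol.
mass = 0.004992 mol x 100.09 g/mol = 0.500 g.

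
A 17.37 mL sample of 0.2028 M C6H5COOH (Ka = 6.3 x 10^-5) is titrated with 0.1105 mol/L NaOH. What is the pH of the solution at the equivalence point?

n(C6H5COOH) = 0.2028 x 0.01737 = 0.003523 mol; V(NaOH) at equivalence = 0.003523/0.1105 = 0.03188 L.
At equivalence all the acid is converted to C6H5COO-; total volume = 0.01737 + 0.03188 = 0.04925 L, so [C6H5COO-] = 0.003523/0.04925 = 0.07153 M.
Kb = Kw/Ka = 1.0e-14 / 6.3 x 10^-5 = 1.59e-10.
[OH^-] = sqrt(Kb x [C6H5COO-]) = sqrt(1.59e-10 x 0.07153) = 3.37e-6 M.
pOH = 5.47, so pH = 14.00 - 5.47 = 8.53.

8.53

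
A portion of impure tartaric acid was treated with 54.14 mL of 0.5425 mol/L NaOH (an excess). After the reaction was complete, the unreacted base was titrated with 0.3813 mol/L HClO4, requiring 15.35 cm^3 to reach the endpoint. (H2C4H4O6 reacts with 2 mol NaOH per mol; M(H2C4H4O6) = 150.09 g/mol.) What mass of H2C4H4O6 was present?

Total n(NaOH) added = 0.5425 x 0.05414 = 0.02937 mol.
n(HClO4) used = 0.3813 x 0.01535 = 0.005853 mol, which equals the excess n(NaOH).
So n(NaOH) consumed by the sample = 0.02937 - 0.005853 = 0.02352 mol.
n(H2C4H4O6) = 0.02352 / 2 = 0.01176 mol.
mass = 0.01176 mol x 150.09 g/mol = 1.76 g.

1.76 g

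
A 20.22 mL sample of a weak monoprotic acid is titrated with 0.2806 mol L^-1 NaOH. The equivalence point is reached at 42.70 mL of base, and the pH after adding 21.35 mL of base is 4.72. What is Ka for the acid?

21.35 mL is half of the equivalence volume, so this is the half-equivalence point where [HA] = [A^-].
At half-equivalence pH = pKa, so pKa = 4.72.
Ka = 10^(-4.72) = 1.9 x 10^-5.

1.9 x 10^-5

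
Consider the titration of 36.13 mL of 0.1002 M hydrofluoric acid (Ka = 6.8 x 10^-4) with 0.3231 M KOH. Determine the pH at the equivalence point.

8.03

n(HF) = 0.1002 x 0.03613 = 0.003620 mol; V(KOH) at equivalence = 0.003620/0.3231 = 0.01120 L.
At equivalence all the acid is converted to F-; total volume = 0.03613 + 0.01120 = 0.04733 L, so [F-] = 0.003620/0.04733 = 0.07648 M.
Kb = Kw/Ka = 1.0e-14 / 6.8 x 10^-4 = 1.47e-11.
[OH^-] = sqrt(Kb x [F-]) = sqrt(1.47e-11 x 0.07648) = 1.06e-6 M.
pOH = 5.97, so pH = 14.00 - 5.97 = 8.03.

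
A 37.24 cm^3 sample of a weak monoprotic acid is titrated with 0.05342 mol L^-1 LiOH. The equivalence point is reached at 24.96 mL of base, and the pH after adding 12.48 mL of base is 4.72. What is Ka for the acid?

12.48 mL is half of the equivalence volume, so this is the half-equivalence point where [HA] = [A^-].
At half-equivalence pH = pKa, so pKa = 4.72.
Ka = 10^(-4.72) = 1.9 x 10^-5.

1.9 x 10^-5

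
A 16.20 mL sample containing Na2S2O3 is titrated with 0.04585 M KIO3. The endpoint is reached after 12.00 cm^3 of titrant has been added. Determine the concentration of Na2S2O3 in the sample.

n(KIO3) = 0.04585 x 0.01200 = 0.0005502 mol.
From the balanced equation, 1 mol KIO3 reacts with 6 mol Na2S2O3, so n(Na2S2O3) = 0.0005502 x 6/1 = 0.003301 mol.
[Na2S2O3] = 0.003301 / 0.01620 L = 0.204 M.

0.204 M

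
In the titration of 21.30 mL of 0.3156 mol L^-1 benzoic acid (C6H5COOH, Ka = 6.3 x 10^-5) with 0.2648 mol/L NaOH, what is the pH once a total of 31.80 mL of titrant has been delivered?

n(acid) = 0.3156 x 0.02130 = 0.006722 mol; n(NaOH) added = 0.2648 x 0.03180 = 0.008421 mol.
Base is in excess by 0.008421 - 0.006722 = 0.001698 mol in a total volume of 0.05310 L.
[OH^-] = 0.001698/0.05310 = 0.03198 M, so pOH = 1.50 and pH = 14.00 - 1.50 = 12.50.

12.50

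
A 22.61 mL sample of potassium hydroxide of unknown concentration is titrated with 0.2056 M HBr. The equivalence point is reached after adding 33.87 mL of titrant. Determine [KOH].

0.308 M

n(HBr) delivered = 0.2056 x 0.03387 = 0.006964 mol.
For a 1:1 reaction, n(KOH) = 0.006964 mol.
[KOH] = 0.006964 mol / 0.02261 L = 0.308 M.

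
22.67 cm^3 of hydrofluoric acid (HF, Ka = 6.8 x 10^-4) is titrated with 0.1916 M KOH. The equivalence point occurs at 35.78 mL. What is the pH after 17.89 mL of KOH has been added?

3.17

17.89 mL is exactly half the equivalence volume (35.78/2), i.e. the half-equivalence point.
There, n(HA) = n(A^-), so pH = pKa = -log(6.8 x 10^-4) = 3.17.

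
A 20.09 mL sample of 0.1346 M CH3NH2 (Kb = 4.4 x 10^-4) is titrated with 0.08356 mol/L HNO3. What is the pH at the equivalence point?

5.97

n(CH3NH2) = 0.1346 x 0.02009 = 0.002704 mol; V(HNO3) at equivalence = 0.002704/0.08356 = 0.03236 L.
At equivalence the base is fully converted to CH3NH3+; total volume = 0.05245 L, so [CH3NH3+] = 0.002704/0.05245 = 0.05155 M.
Ka(CH3NH3+) = Kw/Kb = 1.0e-14 / 4.4 x 10^-4 = 2.27e-11.
[H^+] = sqrt(Ka x [CH3NH3+]) = sqrt(2.27e-11 x 0.05155) = 1.08e-6 M.
pH = -log(1.08e-6) = 5.97.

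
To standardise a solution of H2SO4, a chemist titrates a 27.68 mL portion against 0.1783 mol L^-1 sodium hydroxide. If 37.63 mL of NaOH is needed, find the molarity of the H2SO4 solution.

0.121 M

n(NaOH) delivered = 0.1783 x 0.03763 = 0.006709 mol.
The reaction is 1 H2SO4 + 2 NaOH, so n(H2SO4) = 0.006709 x 1/2 = 0.003355 mol.
[H2SO4] = 0.003355 mol / 0.02768 L = 0.121 M.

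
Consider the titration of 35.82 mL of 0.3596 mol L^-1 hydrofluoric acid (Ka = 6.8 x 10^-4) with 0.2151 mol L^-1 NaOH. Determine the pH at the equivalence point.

8.15

n(HF) = 0.3596 x 0.03582 = 0.01288 mol; V(NaOH) at equivalence = 0.01288/0.2151 = 0.05988 L.
At equivalence all the acid is converted to F-; total volume = 0.03582 + 0.05988 = 0.09570 L, so [F-] = 0.01288/0.09570 = 0.1346 M.
Kb = Kw/Ka = 1.0e-14 / 6.8 x 10^-4 = 1.47e-11.
[OH^-] = sqrt(Kb x [F-]) = sqrt(1.47e-11 x 0.1346) = 1.41e-6 M.
pOH = 5.85, so pH = 14.00 - 5.85 = 8.15.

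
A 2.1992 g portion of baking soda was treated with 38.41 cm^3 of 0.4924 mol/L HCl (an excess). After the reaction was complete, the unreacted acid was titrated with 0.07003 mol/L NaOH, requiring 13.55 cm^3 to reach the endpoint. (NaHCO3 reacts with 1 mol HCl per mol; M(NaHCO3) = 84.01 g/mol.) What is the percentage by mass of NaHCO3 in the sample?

Total n(HCl) added = 0.4924 x 0.03841 = 0.01891 mol.
n(NaOH) used = 0.07003 x 0.01355 = 0.0009489 mol, which equals the excess n(HCl).
So n(HCl) consumed by the sample = 0.01891 - 0.0009489 = 0.01796 mol.
n(NaHCO3) = 0.01796 / 1 = 0.01796 mol.
mass NaHCO3 = 0.01796 x 84.01 = 1.509 g, so %NaHCO3 = 1.509/2.1992 x 100 = 68.6%.

68.6%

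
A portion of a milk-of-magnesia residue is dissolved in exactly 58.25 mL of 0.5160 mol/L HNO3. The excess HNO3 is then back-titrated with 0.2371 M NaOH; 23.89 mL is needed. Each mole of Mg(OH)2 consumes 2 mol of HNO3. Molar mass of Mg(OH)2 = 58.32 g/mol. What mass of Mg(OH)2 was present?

Total n(HNO3) added = 0.5160 x 0.05825 = 0.03006 mol.
n(NaOH) used = 0.2371 x 0.02389 = 0.005664 mol, which equals the excess n(HNO3).
So n(HNO3) consumed by the sample = 0.03006 - 0.005664 = 0.02439 mol.
n(Mg(OH)2) = 0.02439 / 2 = 0.01220 mol.
mass = 0.01220 mol x 58.32 g/mol = 0.711 g.

0.711 g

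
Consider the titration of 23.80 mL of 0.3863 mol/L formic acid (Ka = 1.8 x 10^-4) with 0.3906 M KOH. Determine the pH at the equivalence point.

8.52

n(HCOOH) = 0.3863 x 0.02380 = 0.009194 mol; V(KOH) at equivalence = 0.009194/0.3906 = 0.02354 L.
At equivalence all the acid is converted to HCOO-; total volume = 0.02380 + 0.02354 = 0.04734 L, so [HCOO-] = 0.009194/0.04734 = 0.1942 M.
Kb = Kw/Ka = 1.0e-14 / 1.8 x 10^-4 = 5.56e-11.
[OH^-] = sqrt(Kb x [HCOO-]) = sqrt(5.56e-11 x 0.1942) = 3.28e-6 M.
pOH = 5.48, so pH = 14.00 - 5.48 = 8.52.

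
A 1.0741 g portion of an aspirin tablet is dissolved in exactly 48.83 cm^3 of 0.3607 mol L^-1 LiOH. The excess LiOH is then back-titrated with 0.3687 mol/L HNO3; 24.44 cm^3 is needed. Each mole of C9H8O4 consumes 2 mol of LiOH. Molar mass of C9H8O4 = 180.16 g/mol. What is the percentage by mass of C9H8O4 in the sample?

72.1%

Total n(LiOH) added = 0.3607 x 0.04883 = 0.01761 mol.
n(HNO3) used = 0.3687 x 0.02444 = 0.009011 mol, which equals the excess n(LiOH).
So n(LiOH) consumed by the sample = 0.01761 - 0.009011 = 0.008602 mol.
n(C9H8O4) = 0.008602 / 2 = 0.004301 mol.
mass C9H8O4 = 0.004301 x 180.16 = 0.7749 g, so %C9H8O4 = 0.7749/1.0741 x 100 = 72.1%.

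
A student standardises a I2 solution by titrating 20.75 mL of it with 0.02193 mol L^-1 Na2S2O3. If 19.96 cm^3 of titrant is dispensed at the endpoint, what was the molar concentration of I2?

n(Na2S2O3) = 0.02193 x 0.01996 = 0.0004377 mol.
From the balanced equation, 2 mol Na2S2O3 reacts with 1 mol I2, so n(I2) = 0.0004377 x 1/2 = 0.0002189 mol.
[I2] = 0.0002189 / 0.02075 L = 0.0105 M.

0.0105 M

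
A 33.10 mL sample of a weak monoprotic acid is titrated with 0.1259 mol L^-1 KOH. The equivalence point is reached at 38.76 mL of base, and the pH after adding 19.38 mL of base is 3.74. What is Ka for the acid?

19.38 mL is half of the equivalence volume, so this is the half-equivalence point where [HA] = [A^-].
At half-equivalence pH = pKa, so pKa = 3.74.
Ka = 10^(-3.74) = 1.8 x 10^-4.

1.8 x 10^-4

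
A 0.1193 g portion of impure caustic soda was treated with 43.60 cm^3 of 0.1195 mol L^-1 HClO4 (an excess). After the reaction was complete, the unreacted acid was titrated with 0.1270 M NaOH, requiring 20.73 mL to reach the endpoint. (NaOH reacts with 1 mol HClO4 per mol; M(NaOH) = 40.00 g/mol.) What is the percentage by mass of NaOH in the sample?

Total n(HClO4) added = 0.1195 x 0.04360 = 0.005210 mol.
n(NaOH) used = 0.1270 x 0.02073 = 0.002633 mol, which equals the excess n(HClO4).
So n(HClO4) consumed by the sample = 0.005210 - 0.002633 = 0.002577 mol.
n(NaOH) = 0.002577 / 1 = 0.002577 mol.
mass NaOH = 0.002577 x 40.00 = 0.1031 g, so %NaOH = 0.1031/0.1193 x 100 = 86.4%.

86.4%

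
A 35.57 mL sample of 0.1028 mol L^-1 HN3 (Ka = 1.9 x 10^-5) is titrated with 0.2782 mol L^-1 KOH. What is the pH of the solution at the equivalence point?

8.80

n(HN3) = 0.1028 x 0.03557 = 0.003657 mol; V(KOH) at equivalence = 0.003657/0.2782 = 0.01314 L.
At equivalence all the acid is converted to N3-; total volume = 0.03557 + 0.01314 = 0.04871 L, so [N3-] = 0.003657/0.04871 = 0.07506 M.
Kb = Kw/Ka = 1.0e-14 / 1.9 x 10^-5 = 5.26e-10.
[OH^-] = sqrt(Kb x [N3-]) = sqrt(5.26e-10 x 0.07506) = 6.29e-6 M.
pOH = 5.20, so pH = 14.00 - 5.20 = 8.80.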